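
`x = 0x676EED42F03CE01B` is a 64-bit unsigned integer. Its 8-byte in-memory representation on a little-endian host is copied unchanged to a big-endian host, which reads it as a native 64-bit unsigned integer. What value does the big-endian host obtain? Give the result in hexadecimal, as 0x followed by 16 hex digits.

Stored little-endian, the bytes at ascending addresses are 1B E0 3C F0 42 ED 6E 67.
Read back as big-endian, the last byte is least significant, giving 0x1BE03CF042ED6E67.

0x1BE03CF042ED6E67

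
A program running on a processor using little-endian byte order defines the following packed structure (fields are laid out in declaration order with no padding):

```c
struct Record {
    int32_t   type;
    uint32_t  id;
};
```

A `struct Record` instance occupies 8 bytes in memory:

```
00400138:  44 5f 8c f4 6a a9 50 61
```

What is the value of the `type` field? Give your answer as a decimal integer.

-192127164

`type` is the first field, at byte offset 0, occupying 4 bytes.
Bytes at offsets 0..3: 44 5F 8C F4.
Little-endian stores the least-significant byte at the lowest address.
Reassemble most-significant byte first: F4 8C 5F 44 → 0xF48C5F44.
Top bit is set, so as a signed 32-bit value this is 0xF48C5F44 − 2^32 = -192127164.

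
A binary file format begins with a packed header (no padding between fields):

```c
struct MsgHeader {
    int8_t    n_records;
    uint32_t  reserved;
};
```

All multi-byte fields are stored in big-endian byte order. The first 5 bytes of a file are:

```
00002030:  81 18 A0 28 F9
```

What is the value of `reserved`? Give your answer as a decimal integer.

413149433

`reserved` follows `n_records` (1 byte), so it starts at byte offset 1 and occupies 4 bytes.
Bytes at offsets 1..4: 18 A0 28 F9.
Big-endian stores the most-significant byte at the lowest address.
The bytes are already most-significant first: 0x18A028F9.
0x18A028F9 = 413149433.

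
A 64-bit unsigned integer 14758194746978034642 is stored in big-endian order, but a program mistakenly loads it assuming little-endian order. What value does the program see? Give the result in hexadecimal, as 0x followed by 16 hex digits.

0xD263A91BEEA3CFCC

14758194746978034642 in 64-bit hexadecimal is 0xCCCFA3EE1BA963D2.
Stored big-endian, the bytes at ascending addresses are CC CF A3 EE 1B A9 63 D2.
Read back as little-endian, the first byte is least significant, giving 0xD263A91BEEA3CFCC.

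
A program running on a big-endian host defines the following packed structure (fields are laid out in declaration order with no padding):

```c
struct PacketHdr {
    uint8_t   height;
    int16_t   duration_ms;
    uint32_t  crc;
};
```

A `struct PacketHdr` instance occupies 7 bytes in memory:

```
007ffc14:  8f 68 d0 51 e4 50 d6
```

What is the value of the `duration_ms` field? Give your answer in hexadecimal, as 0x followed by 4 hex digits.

0x68D0

`duration_ms` follows `height` (1 byte), so it starts at byte offset 1 and occupies 2 bytes.
Bytes at offsets 1..2: 68 D0.
Big-endian: lowest address holds the most-significant byte.
The bytes are already most-significant first: 0x68D0.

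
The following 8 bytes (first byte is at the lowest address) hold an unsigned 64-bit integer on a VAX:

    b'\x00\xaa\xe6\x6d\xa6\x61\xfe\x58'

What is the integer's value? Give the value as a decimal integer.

In little-endian order the low byte comes first in memory.
Reassemble most-significant byte first: 58 FE 61 A6 6D E6 AA 00 → 0x58FE61A66DE6AA00.
0x58FE61A66DE6AA00 = 6412670286858463744.

6412670286858463744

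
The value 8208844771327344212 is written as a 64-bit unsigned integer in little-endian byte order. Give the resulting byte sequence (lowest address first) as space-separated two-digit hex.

8208844771327344212 in hexadecimal, padded to 64 bits, is 0x71EBACD3C349FE54.
Split into bytes (most-significant first): 71 EB AC D3 C3 49 FE 54.
Little-endian: lowest address holds the least-significant byte.
So at ascending addresses the bytes are 54 FE 49 C3 D3 AC EB 71.

54 FE 49 C3 D3 AC EB 71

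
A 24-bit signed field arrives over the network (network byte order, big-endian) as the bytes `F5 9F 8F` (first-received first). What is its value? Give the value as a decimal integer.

Big-endian: lowest address holds the most-significant byte.
The bytes are already most-significant first: 0xF59F8F.
Top bit is set, so as a signed 24-bit value this is 0xF59F8F − 2^24 = -680049.

-680049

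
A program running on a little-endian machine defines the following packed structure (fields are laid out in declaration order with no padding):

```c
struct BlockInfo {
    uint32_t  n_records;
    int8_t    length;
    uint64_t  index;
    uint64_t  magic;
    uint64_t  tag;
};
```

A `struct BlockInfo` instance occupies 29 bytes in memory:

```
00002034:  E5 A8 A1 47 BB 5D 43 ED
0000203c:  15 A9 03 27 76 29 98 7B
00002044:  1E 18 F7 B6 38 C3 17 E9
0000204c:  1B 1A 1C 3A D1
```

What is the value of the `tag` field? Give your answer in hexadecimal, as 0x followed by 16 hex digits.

0xD13A1C1A1BE917C3

`tag` follows `n_records` (4 B), `length` (1 B), `index` (8 B), `magic` (8 B), so it starts at offset 4 + 1 + 8 + 8 = 21 and occupies 8 bytes.
Bytes at offsets 21..28: C3 17 E9 1B 1A 1C 3A D1.
Little-endian: lowest address holds the least-significant byte.
Reassemble most-significant byte first: D1 3A 1C 1A 1B E9 17 C3 → 0xD13A1C1A1BE917C3.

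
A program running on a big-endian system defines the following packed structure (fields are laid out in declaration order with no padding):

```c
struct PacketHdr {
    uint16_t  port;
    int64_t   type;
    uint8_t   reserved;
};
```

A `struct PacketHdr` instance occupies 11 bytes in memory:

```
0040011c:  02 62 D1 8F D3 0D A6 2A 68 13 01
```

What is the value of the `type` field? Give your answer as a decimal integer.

`type` follows `port` (2 bytes), so it starts at byte offset 2 and occupies 8 bytes.
Bytes at offsets 2..9: D1 8F D3 0D A6 2A 68 13.
Big-endian: lowest address holds the most-significant byte.
The bytes are already most-significant first: 0xD18FD30DA62A6813.
Top bit is set, so as a signed 64-bit value this is 0xD18FD30DA62A6813 − 2^64 = -3346223942537156589.

-3346223942537156589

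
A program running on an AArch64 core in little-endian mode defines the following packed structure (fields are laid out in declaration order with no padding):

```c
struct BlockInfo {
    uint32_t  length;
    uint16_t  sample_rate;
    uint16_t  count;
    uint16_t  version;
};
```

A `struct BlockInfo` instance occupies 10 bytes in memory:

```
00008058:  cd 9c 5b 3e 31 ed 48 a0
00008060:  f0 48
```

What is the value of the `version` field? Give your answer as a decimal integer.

18672

`version` follows `length` (4 B), `sample_rate` (2 B), `count` (2 B), so it starts at offset 4 + 2 + 2 = 8 and occupies 2 bytes.
Bytes at offsets 8..9: F0 48.
Little-endian stores the least-significant byte at the lowest address.
Reassemble most-significant byte first: 48 F0 → 0x48F0.
0x48F0 = 18672.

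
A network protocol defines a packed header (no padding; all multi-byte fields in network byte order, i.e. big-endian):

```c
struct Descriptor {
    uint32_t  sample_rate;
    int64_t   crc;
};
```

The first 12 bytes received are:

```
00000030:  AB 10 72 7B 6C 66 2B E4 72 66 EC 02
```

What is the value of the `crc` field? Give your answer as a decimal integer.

`crc` follows `sample_rate` (4 bytes), so it starts at byte offset 4 and occupies 8 bytes.
Bytes at offsets 4..11: 6C 66 2B E4 72 66 EC 02.
Big-endian stores the most-significant byte at the lowest address.
The bytes are already most-significant first: 0x6C662BE47266EC02.
0x6C662BE47266EC02 = 7810978863892589570.

7810978863892589570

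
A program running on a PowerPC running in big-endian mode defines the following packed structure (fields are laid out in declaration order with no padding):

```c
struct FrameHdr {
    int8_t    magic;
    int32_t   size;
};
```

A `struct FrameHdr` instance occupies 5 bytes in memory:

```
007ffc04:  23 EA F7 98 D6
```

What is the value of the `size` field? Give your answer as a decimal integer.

-352872234

`size` follows `magic` (1 byte), so it starts at byte offset 1 and occupies 4 bytes.
Bytes at offsets 1..4: EA F7 98 D6.
In big-endian order the high byte comes first in memory.
The bytes are already most-significant first: 0xEAF798D6.
Top bit is set, so as a signed 32-bit value this is 0xEAF798D6 − 2^32 = -352872234.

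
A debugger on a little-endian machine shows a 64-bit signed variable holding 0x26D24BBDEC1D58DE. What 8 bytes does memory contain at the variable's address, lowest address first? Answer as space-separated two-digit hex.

Split into bytes (most-significant first): 26 D2 4B BD EC 1D 58 DE.
Little-endian stores the least-significant byte at the lowest address.
So at ascending addresses the bytes are DE 58 1D EC BD 4B D2 26.

DE 58 1D EC BD 4B D2 26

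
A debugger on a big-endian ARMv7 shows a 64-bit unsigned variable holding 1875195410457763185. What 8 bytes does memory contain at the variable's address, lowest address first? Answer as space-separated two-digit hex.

1875195410457763185 in hexadecimal, padded to 64 bits, is 0x1A06084A64C71D71.
Split into bytes (most-significant first): 1A 06 08 4A 64 C7 1D 71.
Big-endian: lowest address holds the most-significant byte.
So the memory order matches the most-significant-first order: 1A 06 08 4A 64 C7 1D 71.

1A 06 08 4A 64 C7 1D 71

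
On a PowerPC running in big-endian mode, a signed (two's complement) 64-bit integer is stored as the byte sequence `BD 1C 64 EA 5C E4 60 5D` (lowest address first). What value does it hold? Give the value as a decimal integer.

In big-endian order the high byte comes first in memory.
The bytes are already most-significant first: 0xBD1C64EA5CE4605D.
Top bit is set, so as a signed 64-bit value this is 0xBD1C64EA5CE4605D − 2^64 = -4819866543449677731.

-4819866543449677731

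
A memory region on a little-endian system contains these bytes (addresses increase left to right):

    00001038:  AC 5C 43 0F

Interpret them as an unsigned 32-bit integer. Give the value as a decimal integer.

Little-endian: lowest address holds the least-significant byte.
Reassemble most-significant byte first: 0F 43 5C AC → 0x0F435CAC.
0x0F435CAC = 256072876.

256072876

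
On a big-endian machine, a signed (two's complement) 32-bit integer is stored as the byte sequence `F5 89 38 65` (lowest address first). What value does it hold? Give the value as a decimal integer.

-175556507

Big-endian stores the most-significant byte at the lowest address.
The bytes are already most-significant first: 0xF5893865.
Top bit is set, so as a signed 32-bit value this is 0xF5893865 − 2^32 = -175556507.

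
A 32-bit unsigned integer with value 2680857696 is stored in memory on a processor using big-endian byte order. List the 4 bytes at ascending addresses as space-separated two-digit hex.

2680857696 in hexadecimal, padded to 32 bits, is 0x9FCAA460.
Split into bytes (most-significant first): 9F CA A4 60.
Big-endian stores the most-significant byte at the lowest address.
So the memory order matches the most-significant-first order: 9F CA A4 60.

9F CA A4 60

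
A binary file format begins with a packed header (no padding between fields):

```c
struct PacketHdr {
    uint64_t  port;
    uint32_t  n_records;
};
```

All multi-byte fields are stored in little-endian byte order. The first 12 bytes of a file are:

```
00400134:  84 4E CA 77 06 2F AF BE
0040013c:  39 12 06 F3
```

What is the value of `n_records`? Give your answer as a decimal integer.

4077261369

`n_records` follows `port` (8 bytes), so it starts at byte offset 8 and occupies 4 bytes.
Bytes at offsets 8..11: 39 12 06 F3.
Little-endian: lowest address holds the least-significant byte.
Reassemble most-significant byte first: F3 06 12 39 → 0xF3061239.
0xF3061239 = 4077261369.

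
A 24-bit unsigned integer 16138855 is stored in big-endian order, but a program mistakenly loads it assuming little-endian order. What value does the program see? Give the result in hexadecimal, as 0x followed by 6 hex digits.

16138855 in 24-bit hexadecimal is 0xF64267.
Stored big-endian, the bytes at ascending addresses are F6 42 67.
Read back as little-endian, the first byte is least significant, giving 0x6742F6.

0x6742F6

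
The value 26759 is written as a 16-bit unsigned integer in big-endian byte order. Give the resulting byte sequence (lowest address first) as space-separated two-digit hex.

26759 in hexadecimal, padded to 16 bits, is 0x6887.
Split into bytes (most-significant first): 68 87.
Big-endian stores the most-significant byte at the lowest address.
So the memory order matches the most-significant-first order: 68 87.

68 87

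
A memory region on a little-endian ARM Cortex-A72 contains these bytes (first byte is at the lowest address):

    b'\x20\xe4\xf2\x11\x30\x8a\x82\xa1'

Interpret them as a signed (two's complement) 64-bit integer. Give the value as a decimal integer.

-6808727747566574560

Little-endian stores the least-significant byte at the lowest address.
Reassemble most-significant byte first: A1 82 8A 30 11 F2 E4 20 → 0xA1828A3011F2E420.
Top bit is set, so as a signed 64-bit value this is 0xA1828A3011F2E420 − 2^64 = -6808727747566574560.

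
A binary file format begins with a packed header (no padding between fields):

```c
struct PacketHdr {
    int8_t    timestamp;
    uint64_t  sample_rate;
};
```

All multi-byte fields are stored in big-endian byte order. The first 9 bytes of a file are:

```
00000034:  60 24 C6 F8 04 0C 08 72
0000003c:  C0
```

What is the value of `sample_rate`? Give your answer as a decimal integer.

2650078127019553472

`sample_rate` follows `timestamp` (1 byte), so it starts at byte offset 1 and occupies 8 bytes.
Bytes at offsets 1..8: 24 C6 F8 04 0C 08 72 C0.
Big-endian: lowest address holds the most-significant byte.
The bytes are already most-significant first: 0x24C6F8040C0872C0.
0x24C6F8040C0872C0 = 2650078127019553472.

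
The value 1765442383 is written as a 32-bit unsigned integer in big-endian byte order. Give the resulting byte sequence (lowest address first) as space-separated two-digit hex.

69 3A 83 4F

1765442383 in hexadecimal, padded to 32 bits, is 0x693A834F.
Split into bytes (most-significant first): 69 3A 83 4F.
In big-endian order the high byte comes first in memory.
So the memory order matches the most-significant-first order: 69 3A 83 4F.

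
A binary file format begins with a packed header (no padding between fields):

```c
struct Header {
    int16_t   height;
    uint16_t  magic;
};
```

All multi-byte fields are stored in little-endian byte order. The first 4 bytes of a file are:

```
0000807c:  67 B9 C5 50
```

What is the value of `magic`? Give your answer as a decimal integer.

20677

`magic` follows `height` (2 bytes), so it starts at byte offset 2 and occupies 2 bytes.
Bytes at offsets 2..3: C5 50.
In little-endian order the low byte comes first in memory.
Reassemble most-significant byte first: 50 C5 → 0x50C5.
0x50C5 = 20677.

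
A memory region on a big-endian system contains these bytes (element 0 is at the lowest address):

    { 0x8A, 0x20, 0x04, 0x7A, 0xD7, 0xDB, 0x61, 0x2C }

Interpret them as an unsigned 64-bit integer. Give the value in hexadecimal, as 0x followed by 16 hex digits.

In big-endian order the high byte comes first in memory.
The bytes are already most-significant first: 0x8A20047AD7DB612C.

0x8A20047AD7DB612C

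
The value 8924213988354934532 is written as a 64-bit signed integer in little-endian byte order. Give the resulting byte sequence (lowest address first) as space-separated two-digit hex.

8924213988354934532 in hexadecimal, padded to 64 bits, is 0x7BD92D570377C704.
Split into bytes (most-significant first): 7B D9 2D 57 03 77 C7 04.
Little-endian: lowest address holds the least-significant byte.
So at ascending addresses the bytes are 04 C7 77 03 57 2D D9 7B.

04 C7 77 03 57 2D D9 7B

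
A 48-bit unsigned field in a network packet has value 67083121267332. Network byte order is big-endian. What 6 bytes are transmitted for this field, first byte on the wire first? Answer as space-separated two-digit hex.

3D 03 01 9D 12 84

67083121267332 in hexadecimal, padded to 48 bits, is 0x3D03019D1284.
Split into bytes (most-significant first): 3D 03 01 9D 12 84.
Big-endian stores the most-significant byte at the lowest address.
So the memory order matches the most-significant-first order: 3D 03 01 9D 12 84.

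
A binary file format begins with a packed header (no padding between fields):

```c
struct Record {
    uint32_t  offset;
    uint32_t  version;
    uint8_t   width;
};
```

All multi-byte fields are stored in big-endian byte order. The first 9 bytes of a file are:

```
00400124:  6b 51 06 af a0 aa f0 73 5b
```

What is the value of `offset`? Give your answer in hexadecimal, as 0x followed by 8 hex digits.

`offset` is the first field, at byte offset 0, occupying 4 bytes.
Bytes at offsets 0..3: 6B 51 06 AF.
In big-endian order the high byte comes first in memory.
The bytes are already most-significant first: 0x6B5106AF.

0x6B5106AF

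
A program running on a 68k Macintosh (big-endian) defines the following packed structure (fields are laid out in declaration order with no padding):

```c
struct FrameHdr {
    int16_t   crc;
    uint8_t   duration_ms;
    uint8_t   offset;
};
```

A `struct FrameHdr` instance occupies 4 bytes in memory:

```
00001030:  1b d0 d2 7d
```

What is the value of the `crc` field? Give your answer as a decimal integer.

7120

`crc` is the first field, at byte offset 0, occupying 2 bytes.
Bytes at offsets 0..1: 1B D0.
Big-endian stores the most-significant byte at the lowest address.
The bytes are already most-significant first: 0x1BD0.
0x1BD0 = 7120.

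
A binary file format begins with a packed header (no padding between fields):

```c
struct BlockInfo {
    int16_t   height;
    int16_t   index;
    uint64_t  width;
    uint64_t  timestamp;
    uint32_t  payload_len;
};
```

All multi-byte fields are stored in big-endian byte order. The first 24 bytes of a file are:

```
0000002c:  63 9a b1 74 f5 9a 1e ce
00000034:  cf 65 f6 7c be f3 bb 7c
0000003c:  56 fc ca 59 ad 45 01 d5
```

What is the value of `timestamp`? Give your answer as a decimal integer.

`timestamp` follows `height` (2 B), `index` (2 B), `width` (8 B), so it starts at offset 2 + 2 + 8 = 12 and occupies 8 bytes.
Bytes at offsets 12..19: BE F3 BB 7C 56 FC CA 59.
Big-endian stores the most-significant byte at the lowest address.
The bytes are already most-significant first: 0xBEF3BB7C56FCCA59.
0xBEF3BB7C56FCCA59 = 13759547429256743513.

13759547429256743513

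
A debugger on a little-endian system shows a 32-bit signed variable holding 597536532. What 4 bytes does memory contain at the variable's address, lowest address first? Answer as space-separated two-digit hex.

597536532 in hexadecimal, padded to 32 bits, is 0x239DAF14.
Split into bytes (most-significant first): 23 9D AF 14.
Little-endian stores the least-significant byte at the lowest address.
So at ascending addresses the bytes are 14 AF 9D 23.

14 AF 9D 23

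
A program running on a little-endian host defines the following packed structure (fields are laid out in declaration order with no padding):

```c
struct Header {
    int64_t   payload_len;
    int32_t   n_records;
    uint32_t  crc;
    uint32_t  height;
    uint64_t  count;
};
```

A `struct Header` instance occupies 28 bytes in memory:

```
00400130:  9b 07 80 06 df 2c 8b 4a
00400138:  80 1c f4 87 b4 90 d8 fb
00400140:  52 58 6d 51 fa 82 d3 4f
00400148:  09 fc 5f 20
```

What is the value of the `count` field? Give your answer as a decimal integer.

2332860248925373178

`count` follows `payload_len` (8 B), `n_records` (4 B), `crc` (4 B), `height` (4 B), so it starts at offset 8 + 4 + 4 + 4 = 20 and occupies 8 bytes.
Bytes at offsets 20..27: FA 82 D3 4F 09 FC 5F 20.
Little-endian: lowest address holds the least-significant byte.
Reassemble most-significant byte first: 20 5F FC 09 4F D3 82 FA → 0x205FFC094FD382FA.
0x205FFC094FD382FA = 2332860248925373178.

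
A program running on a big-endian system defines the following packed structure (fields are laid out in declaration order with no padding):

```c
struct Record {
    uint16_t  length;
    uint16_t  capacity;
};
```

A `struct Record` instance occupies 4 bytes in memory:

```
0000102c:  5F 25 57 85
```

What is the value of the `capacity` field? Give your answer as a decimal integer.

22405

`capacity` follows `length` (2 bytes), so it starts at byte offset 2 and occupies 2 bytes.
Bytes at offsets 2..3: 57 85.
Big-endian stores the most-significant byte at the lowest address.
The bytes are already most-significant first: 0x5785.
0x5785 = 22405.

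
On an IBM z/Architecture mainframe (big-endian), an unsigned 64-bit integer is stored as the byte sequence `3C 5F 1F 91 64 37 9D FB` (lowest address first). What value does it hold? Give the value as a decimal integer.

Big-endian stores the most-significant byte at the lowest address.
The bytes are already most-significant first: 0x3C5F1F9164379DFB.
0x3C5F1F9164379DFB = 4350230474375273979.

4350230474375273979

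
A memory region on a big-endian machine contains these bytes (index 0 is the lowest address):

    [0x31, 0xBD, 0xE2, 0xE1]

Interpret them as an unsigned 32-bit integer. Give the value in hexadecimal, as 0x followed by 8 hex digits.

0x31BDE2E1

Big-endian stores the most-significant byte at the lowest address.
The bytes are already most-significant first: 0x31BDE2E1.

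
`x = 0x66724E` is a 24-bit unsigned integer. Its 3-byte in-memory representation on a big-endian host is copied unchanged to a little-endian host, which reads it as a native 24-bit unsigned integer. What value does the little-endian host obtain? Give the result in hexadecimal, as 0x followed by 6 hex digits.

0x4E7266

Stored big-endian, the bytes at ascending addresses are 66 72 4E.
Read back as little-endian, the first byte is least significant, giving 0x4E7266.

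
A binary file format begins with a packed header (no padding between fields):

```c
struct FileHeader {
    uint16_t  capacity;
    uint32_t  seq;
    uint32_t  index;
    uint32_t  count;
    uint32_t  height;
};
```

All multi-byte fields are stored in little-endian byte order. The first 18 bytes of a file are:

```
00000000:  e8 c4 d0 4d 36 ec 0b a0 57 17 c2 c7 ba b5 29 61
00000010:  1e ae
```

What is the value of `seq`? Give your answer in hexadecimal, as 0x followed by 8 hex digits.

0xEC364DD0

`seq` follows `capacity` (2 bytes), so it starts at byte offset 2 and occupies 4 bytes.
Bytes at offsets 2..5: D0 4D 36 EC.
Little-endian stores the least-significant byte at the lowest address.
Reassemble most-significant byte first: EC 36 4D D0 → 0xEC364DD0.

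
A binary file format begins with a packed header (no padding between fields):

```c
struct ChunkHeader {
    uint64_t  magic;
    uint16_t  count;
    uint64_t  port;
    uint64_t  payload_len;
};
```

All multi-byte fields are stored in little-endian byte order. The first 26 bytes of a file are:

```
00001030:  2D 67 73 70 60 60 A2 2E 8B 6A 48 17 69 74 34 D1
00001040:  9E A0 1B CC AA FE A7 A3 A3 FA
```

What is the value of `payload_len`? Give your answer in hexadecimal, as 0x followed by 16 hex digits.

0xFAA3A3A7FEAACC1B

`payload_len` follows `magic` (8 B), `count` (2 B), `port` (8 B), so it starts at offset 8 + 2 + 8 = 18 and occupies 8 bytes.
Bytes at offsets 18..25: 1B CC AA FE A7 A3 A3 FA.
In little-endian order the low byte comes first in memory.
Reassemble most-significant byte first: FA A3 A3 A7 FE AA CC 1B → 0xFAA3A3A7FEAACC1B.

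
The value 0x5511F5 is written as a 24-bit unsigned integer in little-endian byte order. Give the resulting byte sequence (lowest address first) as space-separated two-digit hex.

F5 11 55

Split into bytes (most-significant first): 55 11 F5.
Little-endian stores the least-significant byte at the lowest address.
So at ascending addresses the bytes are F5 11 55.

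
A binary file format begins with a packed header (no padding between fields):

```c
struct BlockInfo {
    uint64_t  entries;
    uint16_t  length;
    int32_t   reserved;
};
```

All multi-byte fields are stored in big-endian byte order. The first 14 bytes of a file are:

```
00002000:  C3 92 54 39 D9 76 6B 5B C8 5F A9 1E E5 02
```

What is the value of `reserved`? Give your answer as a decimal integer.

`reserved` follows `entries` (8 B), `length` (2 B), so it starts at offset 8 + 2 = 10 and occupies 4 bytes.
Bytes at offsets 10..13: A9 1E E5 02.
Big-endian: lowest address holds the most-significant byte.
The bytes are already most-significant first: 0xA91EE502.
Top bit is set, so as a signed 32-bit value this is 0xA91EE502 − 2^32 = -1457593086.

-1457593086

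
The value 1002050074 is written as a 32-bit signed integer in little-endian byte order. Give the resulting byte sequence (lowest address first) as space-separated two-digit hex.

1A 12 BA 3B

1002050074 in hexadecimal, padded to 32 bits, is 0x3BBA121A.
Split into bytes (most-significant first): 3B BA 12 1A.
In little-endian order the low byte comes first in memory.
So at ascending addresses the bytes are 1A 12 BA 3B.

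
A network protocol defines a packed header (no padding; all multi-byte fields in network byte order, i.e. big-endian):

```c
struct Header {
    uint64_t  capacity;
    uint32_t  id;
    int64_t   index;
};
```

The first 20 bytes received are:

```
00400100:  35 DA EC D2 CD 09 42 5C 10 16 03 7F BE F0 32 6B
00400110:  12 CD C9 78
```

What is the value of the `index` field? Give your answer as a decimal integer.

-4688191776634320520

`index` follows `capacity` (8 B), `id` (4 B), so it starts at offset 8 + 4 = 12 and occupies 8 bytes.
Bytes at offsets 12..19: BE F0 32 6B 12 CD C9 78.
Big-endian: lowest address holds the most-significant byte.
The bytes are already most-significant first: 0xBEF0326B12CDC978.
Top bit is set, so as a signed 64-bit value this is 0xBEF0326B12CDC978 − 2^64 = -4688191776634320520.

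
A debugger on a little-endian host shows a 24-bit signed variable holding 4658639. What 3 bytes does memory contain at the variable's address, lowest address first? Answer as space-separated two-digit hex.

CF 15 47

4658639 in hexadecimal, padded to 24 bits, is 0x4715CF.
Split into bytes (most-significant first): 47 15 CF.
In little-endian order the low byte comes first in memory.
So at ascending addresses the bytes are CF 15 47.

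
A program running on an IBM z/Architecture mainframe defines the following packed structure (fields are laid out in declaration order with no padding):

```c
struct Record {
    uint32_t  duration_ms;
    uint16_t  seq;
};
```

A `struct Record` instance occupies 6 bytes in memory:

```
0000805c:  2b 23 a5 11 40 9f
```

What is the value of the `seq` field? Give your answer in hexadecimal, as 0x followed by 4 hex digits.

0x409F

`seq` follows `duration_ms` (4 bytes), so it starts at byte offset 4 and occupies 2 bytes.
Bytes at offsets 4..5: 40 9F.
In big-endian order the high byte comes first in memory.
The bytes are already most-significant first: 0x409F.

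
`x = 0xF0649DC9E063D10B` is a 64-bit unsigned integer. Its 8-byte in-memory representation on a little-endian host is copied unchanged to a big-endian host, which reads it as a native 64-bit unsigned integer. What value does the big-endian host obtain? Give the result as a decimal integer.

851571621656093936

Stored little-endian, the bytes at ascending addresses are 0B D1 63 E0 C9 9D 64 F0.
Read back as big-endian, the last byte is least significant, giving 0x0BD163E0C99D64F0.
0x0BD163E0C99D64F0 = 851571621656093936.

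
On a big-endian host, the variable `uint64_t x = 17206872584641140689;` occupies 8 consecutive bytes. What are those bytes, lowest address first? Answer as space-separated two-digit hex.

EE CB 17 73 26 F1 57 D1

17206872584641140689 in hexadecimal, padded to 64 bits, is 0xEECB177326F157D1.
Split into bytes (most-significant first): EE CB 17 73 26 F1 57 D1.
Big-endian stores the most-significant byte at the lowest address.
So the memory order matches the most-significant-first order: EE CB 17 73 26 F1 57 D1.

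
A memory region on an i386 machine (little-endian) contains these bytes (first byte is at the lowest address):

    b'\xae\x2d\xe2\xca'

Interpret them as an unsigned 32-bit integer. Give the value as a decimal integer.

Little-endian: lowest address holds the least-significant byte.
Reassemble most-significant byte first: CA E2 2D AE → 0xCAE22DAE.
0xCAE22DAE = 3403820462.

3403820462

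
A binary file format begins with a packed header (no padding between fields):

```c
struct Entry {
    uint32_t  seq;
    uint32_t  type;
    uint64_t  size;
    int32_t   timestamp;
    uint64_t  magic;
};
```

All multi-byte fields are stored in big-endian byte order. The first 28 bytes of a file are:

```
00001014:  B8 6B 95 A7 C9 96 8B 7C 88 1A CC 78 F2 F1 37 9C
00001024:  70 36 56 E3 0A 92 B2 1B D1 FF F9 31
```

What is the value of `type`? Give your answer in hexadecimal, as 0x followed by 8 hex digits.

`type` follows `seq` (4 bytes), so it starts at byte offset 4 and occupies 4 bytes.
Bytes at offsets 4..7: C9 96 8B 7C.
Big-endian: lowest address holds the most-significant byte.
The bytes are already most-significant first: 0xC9968B7C.

0xC9968B7C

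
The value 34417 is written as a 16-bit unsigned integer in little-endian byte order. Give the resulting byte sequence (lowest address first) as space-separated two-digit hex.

71 86

34417 in hexadecimal, padded to 16 bits, is 0x8671.
Split into bytes (most-significant first): 86 71.
Little-endian stores the least-significant byte at the lowest address.
So at ascending addresses the bytes are 71 86.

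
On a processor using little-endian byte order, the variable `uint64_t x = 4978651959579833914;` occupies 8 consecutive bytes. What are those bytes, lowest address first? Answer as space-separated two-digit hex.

4978651959579833914 in hexadecimal, padded to 64 bits, is 0x4517B994470EF63A.
Split into bytes (most-significant first): 45 17 B9 94 47 0E F6 3A.
In little-endian order the low byte comes first in memory.
So at ascending addresses the bytes are 3A F6 0E 47 94 B9 17 45.

3A F6 0E 47 94 B9 17 45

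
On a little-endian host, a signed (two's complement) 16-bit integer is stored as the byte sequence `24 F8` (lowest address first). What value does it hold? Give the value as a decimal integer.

-2012

In little-endian order the low byte comes first in memory.
Reassemble most-significant byte first: F8 24 → 0xF824.
Top bit is set, so as a signed 16-bit value this is 0xF824 − 2^16 = -2012.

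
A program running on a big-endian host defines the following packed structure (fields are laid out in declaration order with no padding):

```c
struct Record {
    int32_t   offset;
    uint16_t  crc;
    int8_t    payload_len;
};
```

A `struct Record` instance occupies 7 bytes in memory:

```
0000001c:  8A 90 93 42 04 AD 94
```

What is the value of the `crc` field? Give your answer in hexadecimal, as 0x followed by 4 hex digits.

`crc` follows `offset` (4 bytes), so it starts at byte offset 4 and occupies 2 bytes.
Bytes at offsets 4..5: 04 AD.
In big-endian order the high byte comes first in memory.
The bytes are already most-significant first: 0x04AD.

0x04AD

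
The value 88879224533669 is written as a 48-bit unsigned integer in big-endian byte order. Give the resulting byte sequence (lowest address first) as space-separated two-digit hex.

88879224533669 in hexadecimal, padded to 48 bits, is 0x50D5CE9B32A5.
Split into bytes (most-significant first): 50 D5 CE 9B 32 A5.
Big-endian stores the most-significant byte at the lowest address.
So the memory order matches the most-significant-first order: 50 D5 CE 9B 32 A5.

50 D5 CE 9B 32 A5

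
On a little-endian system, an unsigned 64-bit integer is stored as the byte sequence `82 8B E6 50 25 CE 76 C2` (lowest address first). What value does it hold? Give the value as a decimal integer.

In little-endian order the low byte comes first in memory.
Reassemble most-significant byte first: C2 76 CE 25 50 E6 8B 82 → 0xC276CE2550E68B82.
0xC276CE2550E68B82 = 14012613950276275074.

14012613950276275074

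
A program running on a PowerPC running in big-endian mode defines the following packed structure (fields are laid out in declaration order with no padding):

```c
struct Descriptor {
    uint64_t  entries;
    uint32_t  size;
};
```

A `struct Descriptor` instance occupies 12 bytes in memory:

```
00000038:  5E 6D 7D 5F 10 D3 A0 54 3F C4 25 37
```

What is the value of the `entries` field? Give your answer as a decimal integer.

6804232459284357204

`entries` is the first field, at byte offset 0, occupying 8 bytes.
Bytes at offsets 0..7: 5E 6D 7D 5F 10 D3 A0 54.
Big-endian stores the most-significant byte at the lowest address.
The bytes are already most-significant first: 0x5E6D7D5F10D3A054.
0x5E6D7D5F10D3A054 = 6804232459284357204.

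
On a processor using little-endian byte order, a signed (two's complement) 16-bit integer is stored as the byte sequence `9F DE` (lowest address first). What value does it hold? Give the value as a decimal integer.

-8545

Little-endian: lowest address holds the least-significant byte.
Reassemble most-significant byte first: DE 9F → 0xDE9F.
Top bit is set, so as a signed 16-bit value this is 0xDE9F − 2^16 = -8545.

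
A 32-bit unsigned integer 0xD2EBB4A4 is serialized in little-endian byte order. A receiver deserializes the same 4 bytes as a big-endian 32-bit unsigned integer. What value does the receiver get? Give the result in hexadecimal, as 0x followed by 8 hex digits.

0xA4B4EBD2

Stored little-endian, the bytes at ascending addresses are A4 B4 EB D2.
Read back as big-endian, the last byte is least significant, giving 0xA4B4EBD2.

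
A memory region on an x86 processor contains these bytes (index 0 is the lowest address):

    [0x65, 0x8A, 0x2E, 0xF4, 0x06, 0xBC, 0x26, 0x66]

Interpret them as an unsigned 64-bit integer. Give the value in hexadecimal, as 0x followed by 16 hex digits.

0x6626BC06F42E8A65

In little-endian order the low byte comes first in memory.
Reassemble most-significant byte first: 66 26 BC 06 F4 2E 8A 65 → 0x6626BC06F42E8A65.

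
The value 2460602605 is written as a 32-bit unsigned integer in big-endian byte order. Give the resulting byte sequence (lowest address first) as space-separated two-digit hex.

92 A9 D0 ED

2460602605 in hexadecimal, padded to 32 bits, is 0x92A9D0ED.
Split into bytes (most-significant first): 92 A9 D0 ED.
Big-endian: lowest address holds the most-significant byte.
So the memory order matches the most-significant-first order: 92 A9 D0 ED.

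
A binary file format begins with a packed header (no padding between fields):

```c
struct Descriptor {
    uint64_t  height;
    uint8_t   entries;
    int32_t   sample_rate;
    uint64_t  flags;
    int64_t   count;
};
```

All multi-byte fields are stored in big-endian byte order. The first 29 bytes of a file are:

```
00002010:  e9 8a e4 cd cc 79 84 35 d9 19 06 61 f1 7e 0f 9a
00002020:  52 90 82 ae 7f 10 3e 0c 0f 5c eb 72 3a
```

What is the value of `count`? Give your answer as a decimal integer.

1170386213285884474

`count` follows `height` (8 B), `entries` (1 B), `sample_rate` (4 B), `flags` (8 B), so it starts at offset 8 + 1 + 4 + 8 = 21 and occupies 8 bytes.
Bytes at offsets 21..28: 10 3E 0C 0F 5C EB 72 3A.
In big-endian order the high byte comes first in memory.
The bytes are already most-significant first: 0x103E0C0F5CEB723A.
0x103E0C0F5CEB723A = 1170386213285884474.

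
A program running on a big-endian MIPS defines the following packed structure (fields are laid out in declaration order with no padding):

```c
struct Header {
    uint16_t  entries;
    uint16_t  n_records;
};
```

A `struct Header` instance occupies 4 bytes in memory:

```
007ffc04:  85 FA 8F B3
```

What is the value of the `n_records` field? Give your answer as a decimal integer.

`n_records` follows `entries` (2 bytes), so it starts at byte offset 2 and occupies 2 bytes.
Bytes at offsets 2..3: 8F B3.
In big-endian order the high byte comes first in memory.
The bytes are already most-significant first: 0x8FB3.
0x8FB3 = 36787.

36787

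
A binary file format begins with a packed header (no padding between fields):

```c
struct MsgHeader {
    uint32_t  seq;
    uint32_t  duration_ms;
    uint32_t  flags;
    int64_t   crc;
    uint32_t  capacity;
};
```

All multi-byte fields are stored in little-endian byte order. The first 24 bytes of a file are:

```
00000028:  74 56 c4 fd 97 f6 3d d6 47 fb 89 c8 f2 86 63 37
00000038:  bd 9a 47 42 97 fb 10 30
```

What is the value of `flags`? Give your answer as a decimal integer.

3364485959

`flags` follows `seq` (4 B), `duration_ms` (4 B), so it starts at offset 4 + 4 = 8 and occupies 4 bytes.
Bytes at offsets 8..11: 47 FB 89 C8.
Little-endian: lowest address holds the least-significant byte.
Reassemble most-significant byte first: C8 89 FB 47 → 0xC889FB47.
0xC889FB47 = 3364485959.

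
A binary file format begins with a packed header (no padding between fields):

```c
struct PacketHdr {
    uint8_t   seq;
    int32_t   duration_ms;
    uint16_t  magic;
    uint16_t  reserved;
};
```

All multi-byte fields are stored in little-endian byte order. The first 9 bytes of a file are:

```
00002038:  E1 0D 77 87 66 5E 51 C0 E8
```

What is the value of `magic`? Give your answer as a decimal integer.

`magic` follows `seq` (1 B), `duration_ms` (4 B), so it starts at offset 1 + 4 = 5 and occupies 2 bytes.
Bytes at offsets 5..6: 5E 51.
Little-endian: lowest address holds the least-significant byte.
Reassemble most-significant byte first: 51 5E → 0x515E.
0x515E = 20830.

20830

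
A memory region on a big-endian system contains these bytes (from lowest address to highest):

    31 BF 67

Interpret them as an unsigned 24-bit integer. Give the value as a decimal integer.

In big-endian order the high byte comes first in memory.
The bytes are already most-significant first: 0x31BF67.
0x31BF67 = 3260263.

3260263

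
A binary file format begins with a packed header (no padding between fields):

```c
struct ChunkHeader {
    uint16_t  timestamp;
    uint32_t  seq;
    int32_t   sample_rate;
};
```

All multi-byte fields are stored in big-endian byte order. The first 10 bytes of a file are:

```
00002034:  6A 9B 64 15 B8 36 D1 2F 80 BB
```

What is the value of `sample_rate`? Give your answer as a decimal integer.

-785416005

`sample_rate` follows `timestamp` (2 B), `seq` (4 B), so it starts at offset 2 + 4 = 6 and occupies 4 bytes.
Bytes at offsets 6..9: D1 2F 80 BB.
In big-endian order the high byte comes first in memory.
The bytes are already most-significant first: 0xD12F80BB.
Top bit is set, so as a signed 32-bit value this is 0xD12F80BB − 2^32 = -785416005.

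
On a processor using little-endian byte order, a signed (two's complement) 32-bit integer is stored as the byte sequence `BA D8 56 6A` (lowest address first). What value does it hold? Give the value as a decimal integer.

1784076474

Little-endian: lowest address holds the least-significant byte.
Reassemble most-significant byte first: 6A 56 D8 BA → 0x6A56D8BA.
0x6A56D8BA = 1784076474.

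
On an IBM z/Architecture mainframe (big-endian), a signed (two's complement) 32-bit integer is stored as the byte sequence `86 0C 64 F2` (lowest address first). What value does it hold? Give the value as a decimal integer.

-2046008078

Big-endian stores the most-significant byte at the lowest address.
The bytes are already most-significant first: 0x860C64F2.
Top bit is set, so as a signed 32-bit value this is 0x860C64F2 − 2^32 = -2046008078.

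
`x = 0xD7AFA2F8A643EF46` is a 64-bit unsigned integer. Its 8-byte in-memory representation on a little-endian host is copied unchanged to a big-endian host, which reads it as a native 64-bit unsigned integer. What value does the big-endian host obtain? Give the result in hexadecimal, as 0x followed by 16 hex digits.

0x46EF43A6F8A2AFD7

Stored little-endian, the bytes at ascending addresses are 46 EF 43 A6 F8 A2 AF D7.
Read back as big-endian, the last byte is least significant, giving 0x46EF43A6F8A2AFD7.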